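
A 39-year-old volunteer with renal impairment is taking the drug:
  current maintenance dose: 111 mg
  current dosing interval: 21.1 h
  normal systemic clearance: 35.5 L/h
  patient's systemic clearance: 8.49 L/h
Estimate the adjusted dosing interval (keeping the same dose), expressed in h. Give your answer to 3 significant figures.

To keep the same average steady-state level, dosing rate must scale with clearance.
CL ratio = 8.49 / 35.5 = 0.2392
New interval (same dose) = 21.1 / 0.2392 = 88.21 h

88.2 h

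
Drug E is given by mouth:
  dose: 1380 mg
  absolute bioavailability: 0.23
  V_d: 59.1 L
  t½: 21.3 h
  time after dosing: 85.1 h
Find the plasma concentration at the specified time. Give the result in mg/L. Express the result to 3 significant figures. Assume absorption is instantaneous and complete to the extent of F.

Amount reaching circulation = F × Dose = 0.23 × 1380 = 317.4 mg
C₀ = F·Dose / Vd = 317.4 / 59.1 = 5.371 mg/L
k = ln2 / t½ = 0.693147 / 21.3 = 0.03254 h⁻¹
C = C₀ · e^(−k·t) = 5.371 × e^(−0.03254 × 85.1)
  = 5.371 × 0.06272 = 0.3369 mg/L

0.337 mg/L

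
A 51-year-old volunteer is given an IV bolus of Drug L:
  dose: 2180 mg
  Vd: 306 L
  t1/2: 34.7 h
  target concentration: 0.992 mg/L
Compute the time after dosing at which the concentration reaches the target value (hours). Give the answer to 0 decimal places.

99 h

C₀ = Dose / Vd = 2180 / 306 = 7.124 mg/L
k = ln2 / t½ = 0.693147 / 34.7 = 0.01998 h⁻¹
t = ln(C₀ / C) / k = ln(7.124 / 0.992) / 0.01998
  = ln(7.181) / 0.01998 = 1.971 / 0.01998 = 98.65 h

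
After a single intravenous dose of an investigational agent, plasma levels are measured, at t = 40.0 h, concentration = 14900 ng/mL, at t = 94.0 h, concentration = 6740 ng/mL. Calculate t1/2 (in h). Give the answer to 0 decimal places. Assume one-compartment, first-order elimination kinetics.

47 h

k = ln(C₁/C₂) / (t₂ − t₁) = ln(14900/6740) / (94.0 − 40.0)
  = 0.7933 / 54.00 = 0.01469 h⁻¹
t½ = ln2 / k = 0.693147 / 0.01469 = 47.18 h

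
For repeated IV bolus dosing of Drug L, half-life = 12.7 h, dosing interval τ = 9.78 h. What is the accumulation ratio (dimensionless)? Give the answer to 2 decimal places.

k = ln2 / t½ = 0.693147 / 12.7 = 0.05458 h⁻¹
e^(−kτ) = e^(−0.05458 × 9.78) = 0.5864
Accumulation ratio R = 1 / (1 − e^(−kτ)) = 1 / (1 − 0.5864) = 2.418

2.42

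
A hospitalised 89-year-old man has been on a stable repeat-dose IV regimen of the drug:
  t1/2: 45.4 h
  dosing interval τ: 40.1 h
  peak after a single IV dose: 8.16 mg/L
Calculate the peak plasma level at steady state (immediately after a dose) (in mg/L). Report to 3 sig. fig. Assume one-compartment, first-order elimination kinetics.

k = ln2 / t½ = 0.693147 / 45.4 = 0.01527 h⁻¹
e^(−kτ) = e^(−0.01527 × 40.1) = 0.5421
Accumulation ratio R = 1 / (1 − e^(−kτ)) = 1 / (1 − 0.5421) = 2.184
Steady-state peak = C₀ × R = 8.16 × 2.184 = 17.82 mg/L

17.8 mg/L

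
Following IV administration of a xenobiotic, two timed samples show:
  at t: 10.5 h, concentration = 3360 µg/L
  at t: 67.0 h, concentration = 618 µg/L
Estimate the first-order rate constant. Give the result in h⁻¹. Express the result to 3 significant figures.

0.0300 h⁻¹

k = ln(C₁/C₂) / (t₂ − t₁) = ln(3360/618) / (67.0 − 10.5)
  = 1.693 / 56.50 = 0.02996 h⁻¹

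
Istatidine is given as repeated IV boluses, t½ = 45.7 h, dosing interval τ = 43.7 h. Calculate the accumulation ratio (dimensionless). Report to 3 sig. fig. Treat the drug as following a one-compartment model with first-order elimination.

2.06

k = ln2 / t½ = 0.693147 / 45.7 = 0.01517 h⁻¹
e^(−kτ) = e^(−0.01517 × 43.7) = 0.5153
Accumulation ratio R = 1 / (1 − e^(−kτ)) = 1 / (1 − 0.5153) = 2.063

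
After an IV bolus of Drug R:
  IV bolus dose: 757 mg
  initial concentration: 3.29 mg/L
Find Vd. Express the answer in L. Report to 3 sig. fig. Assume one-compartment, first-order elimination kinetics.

230 L

Vd = Dose / C₀ = 757.0 / 3.29 = 230.1 L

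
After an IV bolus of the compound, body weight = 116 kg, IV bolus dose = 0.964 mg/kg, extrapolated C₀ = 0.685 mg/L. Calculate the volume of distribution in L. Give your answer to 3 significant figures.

163 L

Dose = 0.964 × 116 = 111.8 mg
Vd = Dose / C₀ = 111.8 / 0.685 = 163.2 L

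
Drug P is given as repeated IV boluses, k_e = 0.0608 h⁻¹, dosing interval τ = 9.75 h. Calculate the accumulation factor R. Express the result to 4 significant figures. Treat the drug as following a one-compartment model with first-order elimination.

e^(−kτ) = e^(−0.06080 × 9.75) = 0.5528
Accumulation ratio R = 1 / (1 − e^(−kτ)) = 1 / (1 − 0.5528) = 2.236

2.236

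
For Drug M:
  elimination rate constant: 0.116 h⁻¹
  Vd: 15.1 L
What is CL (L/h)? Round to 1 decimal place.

1.8 L/h

CL = k × Vd = 0.116 × 15.1 = 1.752 L/h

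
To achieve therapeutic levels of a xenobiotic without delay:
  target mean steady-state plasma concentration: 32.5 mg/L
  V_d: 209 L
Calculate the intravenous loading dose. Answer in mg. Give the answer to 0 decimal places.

6793 mg

LD = Css × Vd = 32.5 × 209 = 6793 mg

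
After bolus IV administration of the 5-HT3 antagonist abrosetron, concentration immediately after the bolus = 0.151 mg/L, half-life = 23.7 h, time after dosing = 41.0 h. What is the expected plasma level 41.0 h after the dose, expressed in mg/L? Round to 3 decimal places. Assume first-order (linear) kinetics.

0.046 mg/L

k = ln2 / t½ = 0.693147 / 23.7 = 0.02925 h⁻¹
C = C₀ · e^(−k·t) = 0.1510 × e^(−0.02925 × 41.0)
  = 0.1510 × 0.3014 = 0.04551 mg/L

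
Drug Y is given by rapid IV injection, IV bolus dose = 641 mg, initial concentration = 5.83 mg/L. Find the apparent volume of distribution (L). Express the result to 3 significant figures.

110 L

Vd = Dose / C₀ = 641.0 / 5.83 = 109.9 L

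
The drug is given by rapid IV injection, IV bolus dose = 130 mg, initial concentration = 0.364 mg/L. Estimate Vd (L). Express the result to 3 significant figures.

357 L

Vd = Dose / C₀ = 130.0 / 0.364 = 357.1 L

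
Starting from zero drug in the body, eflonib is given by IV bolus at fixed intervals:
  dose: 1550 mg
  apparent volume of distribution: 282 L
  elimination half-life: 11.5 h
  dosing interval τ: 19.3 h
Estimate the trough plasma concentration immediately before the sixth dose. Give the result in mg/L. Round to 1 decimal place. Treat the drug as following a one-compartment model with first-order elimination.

2.5 mg/L

C₀ per dose = Dose / Vd = 1550 / 282 = 5.496 mg/L
k = ln2 / t½ = 0.693147 / 11.5 = 0.06027 h⁻¹
Fraction remaining after one interval: r = e^(−kτ) = e^(−0.06027 × 19.3) = 0.3125
Before dose 6, 5 doses have been given (aged 1τ, 2τ, 3τ, 4τ, 5τ).
C_trough = C₀ × (r + r² + … + r^5) = C₀ × r(1−r^5)/(1−r)
        = 5.496 × 0.3125 × (1 − 0.002980) / (1 − 0.3125) = 2.491 mg/L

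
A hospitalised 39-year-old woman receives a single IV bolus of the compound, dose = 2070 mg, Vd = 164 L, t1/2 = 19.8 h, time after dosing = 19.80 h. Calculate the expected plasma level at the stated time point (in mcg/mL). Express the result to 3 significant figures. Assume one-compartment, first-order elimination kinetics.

C₀ = Dose / Vd = 2070 / 164 = 12.62 mg/L
k = ln2 / t½ = 0.693147 / 19.8 = 0.03501 h⁻¹
t / t½ = 19.80 / 19.8 = 1 half-lives
C = C₀ × (1/2)^1 = 12.62 × 0.5000 = 6.310 mg/L
(6.310 mg/L = 6.310 mcg/mL)

6.31 mcg/mL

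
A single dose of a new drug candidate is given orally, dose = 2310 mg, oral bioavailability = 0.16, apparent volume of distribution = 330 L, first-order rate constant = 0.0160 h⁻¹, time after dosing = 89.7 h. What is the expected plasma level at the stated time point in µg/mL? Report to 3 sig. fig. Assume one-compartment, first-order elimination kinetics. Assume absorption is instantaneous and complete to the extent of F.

0.267 µg/mL

Amount reaching circulation = F × Dose = 0.16 × 2310 = 369.6 mg
C₀ = F·Dose / Vd = 369.6 / 330 = 1.120 mg/L
C = C₀ · e^(−k·t) = 1.120 × e^(−0.01600 × 89.7)
  = 1.120 × 0.2381 = 0.2667 mg/L
(0.2667 mg/L = 0.2667 µg/mL)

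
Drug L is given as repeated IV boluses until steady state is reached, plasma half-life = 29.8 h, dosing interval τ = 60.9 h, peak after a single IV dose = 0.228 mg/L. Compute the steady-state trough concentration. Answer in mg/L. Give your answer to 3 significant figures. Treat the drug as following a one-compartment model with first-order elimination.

k = ln2 / t½ = 0.693147 / 29.8 = 0.02326 h⁻¹
e^(−kτ) = e^(−0.02326 × 60.9) = 0.2426
Accumulation ratio R = 1 / (1 − e^(−kτ)) = 1 / (1 − 0.2426) = 1.320
Steady-state trough = C₀ × R × e^(−kτ) = 0.228 × 1.320 × 0.2426 = 0.07301 mg/L

0.0730 mg/L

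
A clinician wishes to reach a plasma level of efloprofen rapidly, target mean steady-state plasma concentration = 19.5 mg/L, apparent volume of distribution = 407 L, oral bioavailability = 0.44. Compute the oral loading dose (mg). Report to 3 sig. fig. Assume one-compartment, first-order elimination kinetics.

18000 mg

LD = Css × Vd / F = 19.5 × 407 / 0.44 = 18040 mg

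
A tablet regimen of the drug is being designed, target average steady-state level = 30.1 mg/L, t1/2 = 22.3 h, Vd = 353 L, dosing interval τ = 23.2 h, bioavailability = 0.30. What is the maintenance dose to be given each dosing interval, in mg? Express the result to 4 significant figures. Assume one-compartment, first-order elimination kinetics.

k = ln2 / t½ = 0.693147 / 22.3 = 0.03108 h⁻¹
CL = k × Vd = 0.03108 × 353 = 10.97 L/h
At steady state, F × (Dose/τ) = Css × CL.
Dose = Css × CL × τ / F = 30.1 × 10.97 × 23.2 / 0.30 = 25540 mg

25540 mg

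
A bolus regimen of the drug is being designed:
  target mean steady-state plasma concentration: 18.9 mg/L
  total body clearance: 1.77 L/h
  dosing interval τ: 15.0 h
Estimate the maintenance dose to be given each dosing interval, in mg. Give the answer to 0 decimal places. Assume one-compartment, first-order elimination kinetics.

At steady state, Dose/τ = Css × CL.
Dose = Css × CL × τ = 18.9 × 1.770 × 15.0 = 501.8 mg

502 mg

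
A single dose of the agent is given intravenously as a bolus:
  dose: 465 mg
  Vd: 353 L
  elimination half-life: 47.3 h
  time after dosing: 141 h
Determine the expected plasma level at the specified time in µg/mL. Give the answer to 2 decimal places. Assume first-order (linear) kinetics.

0.17 µg/mL

C₀ = Dose / Vd = 465.0 / 353 = 1.317 mg/L
k = ln2 / t½ = 0.693147 / 47.3 = 0.01465 h⁻¹
C = C₀ · e^(−k·t) = 1.317 × e^(−0.01465 × 141)
  = 1.317 × 0.1267 = 0.1669 mg/L
(0.1669 mg/L = 0.1669 µg/mL)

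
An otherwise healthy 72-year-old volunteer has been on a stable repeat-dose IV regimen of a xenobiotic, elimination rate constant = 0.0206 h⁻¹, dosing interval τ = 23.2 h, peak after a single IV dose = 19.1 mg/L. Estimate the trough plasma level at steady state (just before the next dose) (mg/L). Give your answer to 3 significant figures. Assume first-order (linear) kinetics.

e^(−kτ) = e^(−0.02060 × 23.2) = 0.6201
Accumulation ratio R = 1 / (1 − e^(−kτ)) = 1 / (1 − 0.6201) = 2.632
Steady-state trough = C₀ × R × e^(−kτ) = 19.1 × 2.632 × 0.6201 = 31.17 mg/L

31.2 mg/L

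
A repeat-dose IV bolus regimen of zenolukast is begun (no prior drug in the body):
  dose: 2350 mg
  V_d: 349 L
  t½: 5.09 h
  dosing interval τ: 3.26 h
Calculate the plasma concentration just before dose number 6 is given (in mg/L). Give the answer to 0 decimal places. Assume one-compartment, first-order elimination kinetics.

C₀ per dose = Dose / Vd = 2350 / 349 = 6.734 mg/L
k = ln2 / t½ = 0.693147 / 5.09 = 0.1362 h⁻¹
Fraction remaining after one interval: r = e^(−kτ) = e^(−0.1362 × 3.26) = 0.6415
Before dose 6, 5 doses have been given (aged 1τ, 2τ, 3τ, 4τ, 5τ).
C_trough = C₀ × (r + r² + … + r^5) = C₀ × r(1−r^5)/(1−r)
        = 6.734 × 0.6415 × (1 − 0.1086) / (1 − 0.6415) = 10.74 mg/L

11 mg/L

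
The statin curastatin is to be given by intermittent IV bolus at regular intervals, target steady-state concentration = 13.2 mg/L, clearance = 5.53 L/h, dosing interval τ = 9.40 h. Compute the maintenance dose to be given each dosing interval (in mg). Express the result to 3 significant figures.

686 mg

At steady state, Dose/τ = Css × CL.
Dose = Css × CL × τ = 13.2 × 5.530 × 9.40 = 686.2 mg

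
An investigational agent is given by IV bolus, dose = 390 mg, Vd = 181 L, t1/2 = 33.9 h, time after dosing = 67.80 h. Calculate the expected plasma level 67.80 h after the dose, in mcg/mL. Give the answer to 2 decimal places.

0.54 mcg/mL

C₀ = Dose / Vd = 390.0 / 181 = 2.155 mg/L
k = ln2 / t½ = 0.693147 / 33.9 = 0.02045 h⁻¹
t / t½ = 67.80 / 33.9 = 2 half-lives
C = C₀ × (1/2)^2 = 2.155 × 0.2500 = 0.5388 mg/L
(0.5388 mg/L = 0.5388 mcg/mL)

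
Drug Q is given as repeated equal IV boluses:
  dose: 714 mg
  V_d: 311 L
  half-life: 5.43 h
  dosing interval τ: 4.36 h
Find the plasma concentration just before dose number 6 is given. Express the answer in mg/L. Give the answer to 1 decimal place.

C₀ per dose = Dose / Vd = 714 / 311 = 2.296 mg/L
k = ln2 / t½ = 0.693147 / 5.43 = 0.1277 h⁻¹
Fraction remaining after one interval: r = e^(−kτ) = e^(−0.1277 × 4.36) = 0.5731
Before dose 6, 5 doses have been given (aged 1τ, 2τ, 3τ, 4τ, 5τ).
C_trough = C₀ × (r + r² + … + r^5) = C₀ × r(1−r^5)/(1−r)
        = 2.296 × 0.5731 × (1 − 0.06182) / (1 − 0.5731) = 2.892 mg/L

2.9 mg/L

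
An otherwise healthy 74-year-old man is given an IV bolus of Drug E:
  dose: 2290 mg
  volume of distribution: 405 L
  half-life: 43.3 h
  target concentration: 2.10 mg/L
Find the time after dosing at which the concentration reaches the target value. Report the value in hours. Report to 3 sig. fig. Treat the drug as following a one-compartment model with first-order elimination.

61.9 h

C₀ = Dose / Vd = 2290 / 405 = 5.654 mg/L
k = ln2 / t½ = 0.693147 / 43.3 = 0.01601 h⁻¹
t = ln(C₀ / C) / k = ln(5.654 / 2.10) / 0.01601
  = ln(2.692) / 0.01601 = 0.9903 / 0.01601 = 61.86 h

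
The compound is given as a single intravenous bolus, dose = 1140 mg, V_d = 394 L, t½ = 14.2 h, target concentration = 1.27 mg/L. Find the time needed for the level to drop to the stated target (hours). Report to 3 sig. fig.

16.9 h

C₀ = Dose / Vd = 1140 / 394 = 2.893 mg/L
k = ln2 / t½ = 0.693147 / 14.2 = 0.04881 h⁻¹
t = ln(C₀ / C) / k = ln(2.893 / 1.27) / 0.04881
  = ln(2.278) / 0.04881 = 0.8233 / 0.04881 = 16.87 h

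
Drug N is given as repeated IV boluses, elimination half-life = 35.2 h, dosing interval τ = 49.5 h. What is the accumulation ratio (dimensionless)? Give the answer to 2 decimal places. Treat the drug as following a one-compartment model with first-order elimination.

k = ln2 / t½ = 0.693147 / 35.2 = 0.01969 h⁻¹
e^(−kτ) = e^(−0.01969 × 49.5) = 0.3773
Accumulation ratio R = 1 / (1 − e^(−kτ)) = 1 / (1 − 0.3773) = 1.606

1.61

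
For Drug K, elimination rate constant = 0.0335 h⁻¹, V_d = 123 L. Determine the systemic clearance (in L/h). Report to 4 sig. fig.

4.121 L/h

CL = k × Vd = 0.0335 × 123 = 4.121 L/h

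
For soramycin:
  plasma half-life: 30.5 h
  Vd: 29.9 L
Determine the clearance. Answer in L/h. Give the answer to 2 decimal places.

k = ln2 / t½ = 0.693147 / 30.5 = 0.02273 h⁻¹
CL = k × Vd = 0.02273 × 29.9 = 0.6796 L/h

0.68 L/h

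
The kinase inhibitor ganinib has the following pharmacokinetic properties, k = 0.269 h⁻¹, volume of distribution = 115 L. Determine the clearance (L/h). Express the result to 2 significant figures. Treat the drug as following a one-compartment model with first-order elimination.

31 L/h

CL = k × Vd = 0.269 × 115 = 30.94 L/h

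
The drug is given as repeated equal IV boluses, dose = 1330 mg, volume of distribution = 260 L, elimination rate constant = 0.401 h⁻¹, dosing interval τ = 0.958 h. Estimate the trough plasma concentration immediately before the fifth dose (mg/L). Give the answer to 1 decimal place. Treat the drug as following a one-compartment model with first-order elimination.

C₀ per dose = Dose / Vd = 1330 / 260 = 5.115 mg/L
Fraction remaining after one interval: r = e^(−kτ) = e^(−0.4010 × 0.958) = 0.6810
Before dose 5, 4 doses have been given (aged 1τ, 2τ, 3τ, 4τ).
C_trough = C₀ × (r + r² + … + r^4) = C₀ × r(1−r^4)/(1−r)
        = 5.115 × 0.6810 × (1 − 0.2151) / (1 − 0.6810) = 8.571 mg/L

8.6 mg/L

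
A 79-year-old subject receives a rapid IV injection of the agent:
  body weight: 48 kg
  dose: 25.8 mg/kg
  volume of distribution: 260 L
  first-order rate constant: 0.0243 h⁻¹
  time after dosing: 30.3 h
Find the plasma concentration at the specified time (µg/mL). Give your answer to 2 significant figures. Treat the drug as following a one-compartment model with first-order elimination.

Total dose = 25.8 × 48 = 1238 mg
C₀ = Dose / Vd = 1238 / 260 = 4.762 mg/L
C = C₀ · e^(−k·t) = 4.762 × e^(−0.02430 × 30.3)
  = 4.762 × 0.4789 = 2.281 mg/L
(2.281 mg/L = 2.281 µg/mL)

2.3 µg/mL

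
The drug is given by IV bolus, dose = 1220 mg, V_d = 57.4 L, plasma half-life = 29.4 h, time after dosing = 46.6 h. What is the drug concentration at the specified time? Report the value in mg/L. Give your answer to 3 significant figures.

C₀ = Dose / Vd = 1220 / 57.4 = 21.25 mg/L
k = ln2 / t½ = 0.693147 / 29.4 = 0.02358 h⁻¹
C = C₀ · e^(−k·t) = 21.25 × e^(−0.02358 × 46.6)
  = 21.25 × 0.3333 = 7.083 mg/L

7.08 mg/L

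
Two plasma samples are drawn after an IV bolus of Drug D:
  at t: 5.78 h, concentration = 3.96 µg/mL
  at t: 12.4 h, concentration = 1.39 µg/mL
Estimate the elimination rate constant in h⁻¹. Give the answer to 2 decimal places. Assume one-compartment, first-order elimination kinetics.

k = ln(C₁/C₂) / (t₂ − t₁) = ln(3.96/1.39) / (12.4 − 5.78)
  = 1.047 / 6.620 = 0.1582 h⁻¹

0.16 h⁻¹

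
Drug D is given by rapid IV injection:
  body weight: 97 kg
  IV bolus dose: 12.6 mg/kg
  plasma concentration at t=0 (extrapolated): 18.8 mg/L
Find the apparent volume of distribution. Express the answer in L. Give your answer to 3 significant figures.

65.0 L

Dose = 12.6 × 97 = 1222 mg
Vd = Dose / C₀ = 1222 / 18.8 = 65.00 L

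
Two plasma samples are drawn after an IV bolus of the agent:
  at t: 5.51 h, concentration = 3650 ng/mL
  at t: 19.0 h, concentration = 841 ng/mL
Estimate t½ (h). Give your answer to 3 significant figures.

k = ln(C₁/C₂) / (t₂ − t₁) = ln(3650/841) / (19.0 − 5.51)
  = 1.468 / 13.49 = 0.1088 h⁻¹
t½ = ln2 / k = 0.693147 / 0.1088 = 6.371 h

6.37 h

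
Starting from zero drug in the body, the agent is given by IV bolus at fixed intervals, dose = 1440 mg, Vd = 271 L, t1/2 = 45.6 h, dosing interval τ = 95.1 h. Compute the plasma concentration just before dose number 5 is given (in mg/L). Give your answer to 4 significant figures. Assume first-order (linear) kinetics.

1.633 mg/L

C₀ per dose = Dose / Vd = 1440 / 271 = 5.314 mg/L
k = ln2 / t½ = 0.693147 / 45.6 = 0.01520 h⁻¹
Fraction remaining after one interval: r = e^(−kτ) = e^(−0.01520 × 95.1) = 0.2356
Before dose 5, 4 doses have been given (aged 1τ, 2τ, 3τ, 4τ).
C_trough = C₀ × (r + r² + … + r^4) = C₀ × r(1−r^4)/(1−r)
        = 5.314 × 0.2356 × (1 − 0.003081) / (1 − 0.2356) = 1.633 mg/L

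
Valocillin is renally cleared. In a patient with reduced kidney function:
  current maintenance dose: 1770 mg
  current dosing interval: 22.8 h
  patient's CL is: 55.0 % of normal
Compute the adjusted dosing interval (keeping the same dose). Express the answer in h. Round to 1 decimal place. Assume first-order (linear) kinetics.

41.5 h

To keep the same average steady-state level, dosing rate must scale with clearance.
CL ratio = 55.0 / 100 = 0.5500
New interval (same dose) = 22.8 / 0.5500 = 41.45 h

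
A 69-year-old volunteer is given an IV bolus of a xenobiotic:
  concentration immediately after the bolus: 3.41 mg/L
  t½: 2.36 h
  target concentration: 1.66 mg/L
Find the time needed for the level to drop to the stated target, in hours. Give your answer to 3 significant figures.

k = ln2 / t½ = 0.693147 / 2.36 = 0.2937 h⁻¹
t = ln(C₀ / C) / k = ln(3.410 / 1.66) / 0.2937
  = ln(2.054) / 0.2937 = 0.7198 / 0.2937 = 2.451 h

2.45 h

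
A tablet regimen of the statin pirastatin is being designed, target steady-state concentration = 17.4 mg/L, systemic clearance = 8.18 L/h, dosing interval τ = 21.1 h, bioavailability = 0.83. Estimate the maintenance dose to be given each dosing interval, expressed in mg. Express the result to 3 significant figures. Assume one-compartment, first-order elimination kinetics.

At steady state, F × (Dose/τ) = Css × CL.
Dose = Css × CL × τ / F = 17.4 × 8.180 × 21.1 / 0.83 = 3618 mg

3620 mg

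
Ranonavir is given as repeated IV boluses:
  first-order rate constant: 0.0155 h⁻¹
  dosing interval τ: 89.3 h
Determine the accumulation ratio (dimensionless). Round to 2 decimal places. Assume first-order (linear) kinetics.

1.33

e^(−kτ) = e^(−0.01550 × 89.3) = 0.2505
Accumulation ratio R = 1 / (1 − e^(−kτ)) = 1 / (1 − 0.2505) = 1.334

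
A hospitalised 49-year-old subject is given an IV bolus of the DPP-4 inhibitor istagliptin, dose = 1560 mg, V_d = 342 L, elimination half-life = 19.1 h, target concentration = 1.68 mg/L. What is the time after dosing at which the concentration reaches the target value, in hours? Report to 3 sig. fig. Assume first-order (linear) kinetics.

27.5 h

C₀ = Dose / Vd = 1560 / 342 = 4.561 mg/L
k = ln2 / t½ = 0.693147 / 19.1 = 0.03629 h⁻¹
t = ln(C₀ / C) / k = ln(4.561 / 1.68) / 0.03629
  = ln(2.715) / 0.03629 = 0.9988 / 0.03629 = 27.52 h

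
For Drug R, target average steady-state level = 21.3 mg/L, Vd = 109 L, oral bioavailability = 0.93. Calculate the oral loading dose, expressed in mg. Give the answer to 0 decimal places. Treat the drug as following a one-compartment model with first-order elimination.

2496 mg

LD = Css × Vd / F = 21.3 × 109 / 0.93 = 2496 mg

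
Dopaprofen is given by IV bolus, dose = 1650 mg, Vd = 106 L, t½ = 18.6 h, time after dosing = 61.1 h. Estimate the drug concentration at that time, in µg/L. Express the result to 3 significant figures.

C₀ = Dose / Vd = 1650 / 106 = 15.57 mg/L
k = ln2 / t½ = 0.693147 / 18.6 = 0.03727 h⁻¹
C = C₀ · e^(−k·t) = 15.57 × e^(−0.03727 × 61.1)
  = 15.57 × 0.1026 = 1.597 mg/L
Convert: 1.597 mg/L × 1000 = 1597 µg/L

1600 µg/L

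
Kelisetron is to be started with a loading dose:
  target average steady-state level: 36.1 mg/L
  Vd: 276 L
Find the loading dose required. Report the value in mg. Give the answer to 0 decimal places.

9964 mg

LD = Css × Vd = 36.1 × 276 = 9964 mg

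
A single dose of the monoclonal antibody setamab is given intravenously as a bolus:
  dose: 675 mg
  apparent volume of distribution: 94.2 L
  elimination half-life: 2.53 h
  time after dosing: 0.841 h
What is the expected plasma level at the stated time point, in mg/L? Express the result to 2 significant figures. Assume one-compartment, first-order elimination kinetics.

C₀ = Dose / Vd = 675.0 / 94.2 = 7.166 mg/L
k = ln2 / t½ = 0.693147 / 2.53 = 0.2740 h⁻¹
C = C₀ · e^(−k·t) = 7.166 × e^(−0.2740 × 0.841)
  = 7.166 × 0.7942 = 5.691 mg/L

5.7 mg/L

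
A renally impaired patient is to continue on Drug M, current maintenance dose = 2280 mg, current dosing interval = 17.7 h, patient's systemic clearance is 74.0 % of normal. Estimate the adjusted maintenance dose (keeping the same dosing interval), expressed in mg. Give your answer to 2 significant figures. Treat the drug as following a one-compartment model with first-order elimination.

To keep the same average steady-state level, dosing rate must scale with clearance.
CL ratio = 74.0 / 100 = 0.7400
New dose (same interval) = 2280 × 0.7400 = 1687 mg

1700 mg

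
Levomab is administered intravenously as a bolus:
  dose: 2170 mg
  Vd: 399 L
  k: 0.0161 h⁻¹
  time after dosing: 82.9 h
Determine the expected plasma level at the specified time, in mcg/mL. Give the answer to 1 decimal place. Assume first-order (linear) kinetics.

1.4 mcg/mL

C₀ = Dose / Vd = 2170 / 399 = 5.439 mg/L
C = C₀ · e^(−k·t) = 5.439 × e^(−0.01610 × 82.9)
  = 5.439 × 0.2632 = 1.432 mg/L
(1.432 mg/L = 1.432 mcg/mL)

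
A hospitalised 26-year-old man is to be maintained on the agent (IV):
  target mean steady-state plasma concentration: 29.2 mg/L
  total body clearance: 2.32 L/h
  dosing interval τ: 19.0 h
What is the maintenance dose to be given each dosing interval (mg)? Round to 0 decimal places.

1287 mg

At steady state, Dose/τ = Css × CL.
Dose = Css × CL × τ = 29.2 × 2.320 × 19.0 = 1287 mg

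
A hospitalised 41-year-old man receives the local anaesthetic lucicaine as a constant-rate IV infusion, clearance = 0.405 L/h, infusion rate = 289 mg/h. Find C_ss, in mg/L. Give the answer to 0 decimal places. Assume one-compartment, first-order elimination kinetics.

At steady state Css = R₀ / CL = 289 / 0.4050 = 713.6 mg/L

714 mg/L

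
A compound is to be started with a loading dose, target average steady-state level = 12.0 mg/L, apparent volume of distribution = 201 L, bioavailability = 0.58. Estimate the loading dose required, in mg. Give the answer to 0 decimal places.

LD = Css × Vd / F = 12.0 × 201 / 0.58 = 4159 mg

4159 mg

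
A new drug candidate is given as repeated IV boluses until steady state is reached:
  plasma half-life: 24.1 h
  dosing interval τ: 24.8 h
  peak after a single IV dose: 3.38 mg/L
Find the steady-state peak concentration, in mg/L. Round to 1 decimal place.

6.6 mg/L

k = ln2 / t½ = 0.693147 / 24.1 = 0.02876 h⁻¹
e^(−kτ) = e^(−0.02876 × 24.8) = 0.4900
Accumulation ratio R = 1 / (1 − e^(−kτ)) = 1 / (1 − 0.4900) = 1.961
Steady-state peak = C₀ × R = 3.38 × 1.961 = 6.628 mg/L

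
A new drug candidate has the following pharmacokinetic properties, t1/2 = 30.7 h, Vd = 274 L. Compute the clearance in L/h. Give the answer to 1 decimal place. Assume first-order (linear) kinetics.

6.2 L/h

k = ln2 / t½ = 0.693147 / 30.7 = 0.02258 h⁻¹
CL = k × Vd = 0.02258 × 274 = 6.187 L/h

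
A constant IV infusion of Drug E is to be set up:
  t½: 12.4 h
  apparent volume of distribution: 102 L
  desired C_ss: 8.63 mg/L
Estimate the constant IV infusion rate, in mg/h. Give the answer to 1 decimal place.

49.2 mg/h

k = ln2 / t½ = 0.693147 / 12.4 = 0.05590 h⁻¹
CL = k × Vd = 0.05590 × 102 = 5.702 L/h
At steady state, infusion rate R₀ = Css × CL = 8.63 × 5.702 = 49.21 mg/h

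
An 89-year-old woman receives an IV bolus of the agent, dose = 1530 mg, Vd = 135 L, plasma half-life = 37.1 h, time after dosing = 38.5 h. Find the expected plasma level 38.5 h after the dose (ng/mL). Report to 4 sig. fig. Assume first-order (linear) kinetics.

C₀ = Dose / Vd = 1530 / 135 = 11.33 mg/L
k = ln2 / t½ = 0.693147 / 37.1 = 0.01868 h⁻¹
C = C₀ · e^(−k·t) = 11.33 × e^(−0.01868 × 38.5)
  = 11.33 × 0.4872 = 5.520 mg/L
Convert: 5.520 mg/L × 1000 = 5520 ng/mL

5520 ng/mL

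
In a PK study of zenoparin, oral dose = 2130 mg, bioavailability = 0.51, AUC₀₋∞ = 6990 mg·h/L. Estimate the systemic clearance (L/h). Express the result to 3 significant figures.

CL = F·Dose / AUC = 0.51 × 2130 / 6990 = 0.1554 L/h

0.155 L/h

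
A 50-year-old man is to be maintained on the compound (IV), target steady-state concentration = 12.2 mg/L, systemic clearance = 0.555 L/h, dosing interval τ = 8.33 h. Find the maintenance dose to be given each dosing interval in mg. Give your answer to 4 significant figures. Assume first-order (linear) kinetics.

At steady state, Dose/τ = Css × CL.
Dose = Css × CL × τ = 12.2 × 0.5550 × 8.33 = 56.40 mg

56.40 mg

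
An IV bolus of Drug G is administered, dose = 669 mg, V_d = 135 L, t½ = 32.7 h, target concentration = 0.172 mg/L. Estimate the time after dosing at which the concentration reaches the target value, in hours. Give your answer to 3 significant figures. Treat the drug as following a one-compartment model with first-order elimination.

159 h

C₀ = Dose / Vd = 669.0 / 135 = 4.956 mg/L
k = ln2 / t½ = 0.693147 / 32.7 = 0.02120 h⁻¹
t = ln(C₀ / C) / k = ln(4.956 / 0.172) / 0.02120
  = ln(28.81) / 0.02120 = 3.361 / 0.02120 = 158.5 h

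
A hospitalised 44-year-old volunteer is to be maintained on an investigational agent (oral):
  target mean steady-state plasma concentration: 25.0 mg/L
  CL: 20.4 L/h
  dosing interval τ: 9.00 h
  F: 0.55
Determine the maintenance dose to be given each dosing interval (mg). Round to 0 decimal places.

At steady state, F × (Dose/τ) = Css × CL.
Dose = Css × CL × τ / F = 25.0 × 20.40 × 9.00 / 0.55 = 8345 mg

8345 mg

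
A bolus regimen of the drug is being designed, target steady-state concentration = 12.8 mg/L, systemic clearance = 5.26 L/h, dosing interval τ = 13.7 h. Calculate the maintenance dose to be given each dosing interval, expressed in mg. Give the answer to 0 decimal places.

At steady state, Dose/τ = Css × CL.
Dose = Css × CL × τ = 12.8 × 5.260 × 13.7 = 922.4 mg

922 mg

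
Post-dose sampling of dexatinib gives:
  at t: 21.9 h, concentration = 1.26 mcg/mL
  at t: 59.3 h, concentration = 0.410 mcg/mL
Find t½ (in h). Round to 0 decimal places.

23 h

k = ln(C₁/C₂) / (t₂ − t₁) = ln(1.26/0.410) / (59.3 − 21.9)
  = 1.123 / 37.40 = 0.03003 h⁻¹
t½ = ln2 / k = 0.693147 / 0.03003 = 23.08 h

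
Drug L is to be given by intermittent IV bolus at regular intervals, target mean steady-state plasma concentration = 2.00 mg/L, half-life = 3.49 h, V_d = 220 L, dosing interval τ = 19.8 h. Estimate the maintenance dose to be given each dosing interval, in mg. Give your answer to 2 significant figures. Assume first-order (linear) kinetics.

1700 mg

k = ln2 / t½ = 0.693147 / 3.49 = 0.1986 h⁻¹
CL = k × Vd = 0.1986 × 220 = 43.69 L/h
At steady state, Dose/τ = Css × CL.
Dose = Css × CL × τ = 2.00 × 43.69 × 19.8 = 1730 mg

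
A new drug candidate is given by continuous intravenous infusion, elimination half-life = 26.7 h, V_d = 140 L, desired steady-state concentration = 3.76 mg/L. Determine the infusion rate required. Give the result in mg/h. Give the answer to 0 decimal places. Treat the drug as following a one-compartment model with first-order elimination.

14 mg/h

k = ln2 / t½ = 0.693147 / 26.7 = 0.02596 h⁻¹
CL = k × Vd = 0.02596 × 140 = 3.634 L/h
At steady state, infusion rate R₀ = Css × CL = 3.76 × 3.634 = 13.66 mg/h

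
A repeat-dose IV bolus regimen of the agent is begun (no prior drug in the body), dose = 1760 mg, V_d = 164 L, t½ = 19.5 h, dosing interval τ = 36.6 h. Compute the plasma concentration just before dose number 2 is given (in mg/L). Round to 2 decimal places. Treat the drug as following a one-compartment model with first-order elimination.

2.92 mg/L

C₀ per dose = Dose / Vd = 1760 / 164 = 10.73 mg/L
k = ln2 / t½ = 0.693147 / 19.5 = 0.03555 h⁻¹
Fraction remaining after one interval: r = e^(−kτ) = e^(−0.03555 × 36.6) = 0.2722
Before dose 2, 1 dose has been given (aged 1τ).
C_trough = C₀ × r = 10.73 × 0.2722 = 2.921 mg/L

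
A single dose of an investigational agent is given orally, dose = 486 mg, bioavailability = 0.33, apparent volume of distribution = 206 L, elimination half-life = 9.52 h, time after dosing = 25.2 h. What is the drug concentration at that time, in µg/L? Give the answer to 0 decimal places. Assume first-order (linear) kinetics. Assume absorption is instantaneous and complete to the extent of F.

Amount reaching circulation = F × Dose = 0.33 × 486.0 = 160.4 mg
C₀ = F·Dose / Vd = 160.4 / 206 = 0.7786 mg/L
k = ln2 / t½ = 0.693147 / 9.52 = 0.07281 h⁻¹
C = C₀ · e^(−k·t) = 0.7786 × e^(−0.07281 × 25.2)
  = 0.7786 × 0.1596 = 0.1243 mg/L
Convert: 0.1243 mg/L × 1000 = 124.3 µg/L

124 µg/L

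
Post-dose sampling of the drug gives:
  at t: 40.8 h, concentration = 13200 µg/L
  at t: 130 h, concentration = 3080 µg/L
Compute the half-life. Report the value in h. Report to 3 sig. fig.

k = ln(C₁/C₂) / (t₂ − t₁) = ln(13200/3080) / (130 − 40.8)
  = 1.455 / 89.20 = 0.01631 h⁻¹
t½ = ln2 / k = 0.693147 / 0.01631 = 42.50 h

42.5 h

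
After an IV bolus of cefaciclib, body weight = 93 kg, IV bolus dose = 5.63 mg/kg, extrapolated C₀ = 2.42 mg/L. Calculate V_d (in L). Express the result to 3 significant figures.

Dose = 5.63 × 93 = 523.6 mg
Vd = Dose / C₀ = 523.6 / 2.42 = 216.4 L

216 L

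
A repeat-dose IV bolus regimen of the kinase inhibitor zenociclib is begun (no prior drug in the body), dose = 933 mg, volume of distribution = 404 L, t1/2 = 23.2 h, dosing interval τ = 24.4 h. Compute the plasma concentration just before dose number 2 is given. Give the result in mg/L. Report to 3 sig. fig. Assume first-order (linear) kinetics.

1.11 mg/L

C₀ per dose = Dose / Vd = 933 / 404 = 2.309 mg/L
k = ln2 / t½ = 0.693147 / 23.2 = 0.02988 h⁻¹
Fraction remaining after one interval: r = e^(−kτ) = e^(−0.02988 × 24.4) = 0.4824
Before dose 2, 1 dose has been given (aged 1τ).
C_trough = C₀ × r = 2.309 × 0.4824 = 1.114 mg/L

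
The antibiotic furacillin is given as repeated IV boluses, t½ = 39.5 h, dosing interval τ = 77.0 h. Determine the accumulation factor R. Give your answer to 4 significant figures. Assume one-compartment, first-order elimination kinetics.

1.349

k = ln2 / t½ = 0.693147 / 39.5 = 0.01755 h⁻¹
e^(−kτ) = e^(−0.01755 × 77.0) = 0.2589
Accumulation ratio R = 1 / (1 − e^(−kτ)) = 1 / (1 − 0.2589) = 1.349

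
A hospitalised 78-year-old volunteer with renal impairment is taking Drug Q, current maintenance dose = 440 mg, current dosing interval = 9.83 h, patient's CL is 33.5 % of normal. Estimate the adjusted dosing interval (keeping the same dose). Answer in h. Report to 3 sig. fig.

29.3 h

To keep the same average steady-state level, dosing rate must scale with clearance.
CL ratio = 33.5 / 100 = 0.3350
New interval (same dose) = 9.83 / 0.3350 = 29.34 h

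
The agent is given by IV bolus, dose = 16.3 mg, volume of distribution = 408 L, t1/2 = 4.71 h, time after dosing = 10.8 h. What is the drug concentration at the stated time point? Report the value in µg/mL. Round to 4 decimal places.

0.0082 µg/mL

C₀ = Dose / Vd = 16.30 / 408 = 0.03995 mg/L
k = ln2 / t½ = 0.693147 / 4.71 = 0.1472 h⁻¹
C = C₀ · e^(−k·t) = 0.03995 × e^(−0.1472 × 10.8)
  = 0.03995 × 0.2040 = 0.008150 mg/L
(0.008150 mg/L = 0.008150 µg/mL)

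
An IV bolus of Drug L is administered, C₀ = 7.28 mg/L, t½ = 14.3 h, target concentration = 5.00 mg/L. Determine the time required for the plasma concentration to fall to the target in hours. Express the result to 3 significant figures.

7.75 h

k = ln2 / t½ = 0.693147 / 14.3 = 0.04847 h⁻¹
t = ln(C₀ / C) / k = ln(7.280 / 5.00) / 0.04847
  = ln(1.456) / 0.04847 = 0.3757 / 0.04847 = 7.751 h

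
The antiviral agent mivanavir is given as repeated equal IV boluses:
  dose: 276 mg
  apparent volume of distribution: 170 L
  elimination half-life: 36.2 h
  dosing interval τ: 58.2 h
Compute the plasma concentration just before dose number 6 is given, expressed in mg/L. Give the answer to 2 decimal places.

C₀ per dose = Dose / Vd = 276 / 170 = 1.624 mg/L
k = ln2 / t½ = 0.693147 / 36.2 = 0.01915 h⁻¹
Fraction remaining after one interval: r = e^(−kτ) = e^(−0.01915 × 58.2) = 0.3281
Before dose 6, 5 doses have been given (aged 1τ, 2τ, 3τ, 4τ, 5τ).
C_trough = C₀ × (r + r² + … + r^5) = C₀ × r(1−r^5)/(1−r)
        = 1.624 × 0.3281 × (1 − 0.003802) / (1 − 0.3281) = 0.7900 mg/L

0.79 mg/L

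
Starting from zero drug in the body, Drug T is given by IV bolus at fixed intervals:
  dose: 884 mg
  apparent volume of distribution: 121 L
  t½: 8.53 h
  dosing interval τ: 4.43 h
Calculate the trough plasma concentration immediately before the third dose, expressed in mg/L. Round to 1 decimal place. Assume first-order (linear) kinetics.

C₀ per dose = Dose / Vd = 884 / 121 = 7.306 mg/L
k = ln2 / t½ = 0.693147 / 8.53 = 0.08126 h⁻¹
Fraction remaining after one interval: r = e^(−kτ) = e^(−0.08126 × 4.43) = 0.6977
Before dose 3, 2 doses have been given (aged 1τ, 2τ).
C_trough = C₀ × (r + r²) = 7.306 × (0.6977 + 0.4868) = 8.654 mg/L

8.7 mg/L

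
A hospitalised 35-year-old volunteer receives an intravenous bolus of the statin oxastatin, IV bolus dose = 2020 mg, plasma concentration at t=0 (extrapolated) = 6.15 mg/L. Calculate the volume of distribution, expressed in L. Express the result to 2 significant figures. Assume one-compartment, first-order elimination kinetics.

Vd = Dose / C₀ = 2020 / 6.15 = 328.5 L

330 L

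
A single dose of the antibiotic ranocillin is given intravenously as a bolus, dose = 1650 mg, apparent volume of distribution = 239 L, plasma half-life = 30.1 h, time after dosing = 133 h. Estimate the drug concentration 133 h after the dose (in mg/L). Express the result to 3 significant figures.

C₀ = Dose / Vd = 1650 / 239 = 6.904 mg/L
k = ln2 / t½ = 0.693147 / 30.1 = 0.02303 h⁻¹
C = C₀ · e^(−k·t) = 6.904 × e^(−0.02303 × 133)
  = 6.904 × 0.04675 = 0.3228 mg/L

0.323 mg/L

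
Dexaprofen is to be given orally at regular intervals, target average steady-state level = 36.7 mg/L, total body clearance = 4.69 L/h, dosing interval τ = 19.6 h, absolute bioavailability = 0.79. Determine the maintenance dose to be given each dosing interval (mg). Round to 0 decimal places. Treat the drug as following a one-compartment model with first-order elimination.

4270 mg

At steady state, F × (Dose/τ) = Css × CL.
Dose = Css × CL × τ / F = 36.7 × 4.690 × 19.6 / 0.79 = 4270 mg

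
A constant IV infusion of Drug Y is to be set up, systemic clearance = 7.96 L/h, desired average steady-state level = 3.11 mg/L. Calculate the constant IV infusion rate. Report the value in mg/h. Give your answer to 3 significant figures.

At steady state, infusion rate R₀ = Css × CL = 3.11 × 7.960 = 24.76 mg/h

24.8 mg/h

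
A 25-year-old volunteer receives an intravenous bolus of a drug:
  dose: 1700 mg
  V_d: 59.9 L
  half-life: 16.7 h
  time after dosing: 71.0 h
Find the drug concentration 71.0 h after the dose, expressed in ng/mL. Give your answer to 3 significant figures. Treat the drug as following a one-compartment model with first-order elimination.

C₀ = Dose / Vd = 1700 / 59.9 = 28.38 mg/L
k = ln2 / t½ = 0.693147 / 16.7 = 0.04151 h⁻¹
C = C₀ · e^(−k·t) = 28.38 × e^(−0.04151 × 71.0)
  = 28.38 × 0.05249 = 1.490 mg/L
Convert: 1.490 mg/L × 1000 = 1490 ng/mL

1490 ng/mL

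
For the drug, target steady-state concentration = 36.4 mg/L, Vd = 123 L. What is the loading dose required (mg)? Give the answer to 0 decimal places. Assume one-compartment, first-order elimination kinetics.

4477 mg

LD = Css × Vd = 36.4 × 123 = 4477 mg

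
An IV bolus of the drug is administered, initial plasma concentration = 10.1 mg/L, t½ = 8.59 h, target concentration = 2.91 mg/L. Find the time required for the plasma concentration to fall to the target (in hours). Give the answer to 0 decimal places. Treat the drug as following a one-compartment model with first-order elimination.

15 h

k = ln2 / t½ = 0.693147 / 8.59 = 0.08069 h⁻¹
t = ln(C₀ / C) / k = ln(10.10 / 2.91) / 0.08069
  = ln(3.471) / 0.08069 = 1.244 / 0.08069 = 15.42 h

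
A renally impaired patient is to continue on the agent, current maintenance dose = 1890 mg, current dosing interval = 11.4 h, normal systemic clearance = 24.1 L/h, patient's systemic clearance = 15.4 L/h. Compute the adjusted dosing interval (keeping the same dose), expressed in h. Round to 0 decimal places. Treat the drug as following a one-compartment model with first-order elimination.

To keep the same average steady-state level, dosing rate must scale with clearance.
CL ratio = 15.4 / 24.1 = 0.6390
New interval (same dose) = 11.4 / 0.6390 = 17.84 h

18 h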